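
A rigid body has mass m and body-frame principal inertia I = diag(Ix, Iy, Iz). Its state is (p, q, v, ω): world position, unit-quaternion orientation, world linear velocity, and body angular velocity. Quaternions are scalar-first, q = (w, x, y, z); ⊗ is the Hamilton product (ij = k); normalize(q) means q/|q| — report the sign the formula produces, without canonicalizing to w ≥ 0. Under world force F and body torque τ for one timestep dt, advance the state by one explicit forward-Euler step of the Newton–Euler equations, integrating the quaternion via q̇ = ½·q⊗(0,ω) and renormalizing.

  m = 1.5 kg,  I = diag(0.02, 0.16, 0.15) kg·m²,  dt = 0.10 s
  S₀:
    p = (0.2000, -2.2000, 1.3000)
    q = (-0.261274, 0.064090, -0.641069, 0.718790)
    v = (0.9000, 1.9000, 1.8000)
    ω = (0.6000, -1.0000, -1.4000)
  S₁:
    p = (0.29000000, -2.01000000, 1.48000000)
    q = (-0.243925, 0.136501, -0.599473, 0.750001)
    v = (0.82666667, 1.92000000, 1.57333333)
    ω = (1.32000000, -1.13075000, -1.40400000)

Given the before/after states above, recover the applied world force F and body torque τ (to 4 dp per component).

Δω = ω₁−ω₀ = (0.72000000, -0.13075000, -0.00400000)
ω₀×(Iω₀) = (-0.0140, 0.1092, -0.0840)
applied torque τ = (0.1300, -0.1000, -0.0900)
Δv = v₁−v₀ = (-0.07333333, 0.02000000, -0.22666667)
applied force F = (-1.1000, 0.3000, -3.4000)

F = (-1.1000, 0.3000, -3.4000)
τ = (0.1300, -0.1000, -0.0900)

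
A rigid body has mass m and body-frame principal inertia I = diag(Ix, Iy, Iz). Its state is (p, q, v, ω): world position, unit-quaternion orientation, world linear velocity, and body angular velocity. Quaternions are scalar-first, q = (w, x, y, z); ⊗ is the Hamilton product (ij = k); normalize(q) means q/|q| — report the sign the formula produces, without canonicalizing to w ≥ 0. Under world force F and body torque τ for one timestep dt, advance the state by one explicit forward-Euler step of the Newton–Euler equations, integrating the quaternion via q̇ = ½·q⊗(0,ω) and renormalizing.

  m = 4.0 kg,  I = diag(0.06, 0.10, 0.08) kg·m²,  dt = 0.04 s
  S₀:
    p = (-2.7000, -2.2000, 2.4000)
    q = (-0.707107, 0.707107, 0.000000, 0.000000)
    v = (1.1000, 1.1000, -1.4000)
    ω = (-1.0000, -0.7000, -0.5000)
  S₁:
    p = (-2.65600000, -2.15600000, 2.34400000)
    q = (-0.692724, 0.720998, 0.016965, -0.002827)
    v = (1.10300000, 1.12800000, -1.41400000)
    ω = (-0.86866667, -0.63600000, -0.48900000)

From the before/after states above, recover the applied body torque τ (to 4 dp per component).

τ = (0.1900, 0.1500, 0.0500)

ω₁ − ω₀ = (0.13133333, 0.06400000, 0.01100000)
ω₀×(Iω₀) = (-0.0070, -0.0100, 0.0280)
τ = I·(Δω/dt) + ω₀×(Iω₀) = (0.1900, 0.1500, 0.0500)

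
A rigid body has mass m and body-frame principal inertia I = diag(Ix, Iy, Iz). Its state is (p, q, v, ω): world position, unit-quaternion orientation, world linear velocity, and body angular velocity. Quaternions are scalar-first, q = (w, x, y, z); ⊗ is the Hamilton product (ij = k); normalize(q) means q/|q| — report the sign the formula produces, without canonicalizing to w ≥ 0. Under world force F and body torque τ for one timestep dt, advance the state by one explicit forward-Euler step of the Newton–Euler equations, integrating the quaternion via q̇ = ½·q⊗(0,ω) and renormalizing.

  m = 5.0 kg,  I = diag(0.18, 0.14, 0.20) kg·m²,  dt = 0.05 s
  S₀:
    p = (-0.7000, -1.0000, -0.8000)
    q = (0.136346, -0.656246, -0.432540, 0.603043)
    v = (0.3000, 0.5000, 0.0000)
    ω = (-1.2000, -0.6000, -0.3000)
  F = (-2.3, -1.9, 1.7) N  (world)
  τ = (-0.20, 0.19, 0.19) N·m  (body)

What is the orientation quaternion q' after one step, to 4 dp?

q⊗(0,ω) = (-0.8661063, 0.3279726, -1.0023330, -0.1662042)
updated quaternion q' = (0.1146, -0.6477, -0.4573, 0.5985)

q' = (0.1146, -0.6477, -0.4573, 0.5985)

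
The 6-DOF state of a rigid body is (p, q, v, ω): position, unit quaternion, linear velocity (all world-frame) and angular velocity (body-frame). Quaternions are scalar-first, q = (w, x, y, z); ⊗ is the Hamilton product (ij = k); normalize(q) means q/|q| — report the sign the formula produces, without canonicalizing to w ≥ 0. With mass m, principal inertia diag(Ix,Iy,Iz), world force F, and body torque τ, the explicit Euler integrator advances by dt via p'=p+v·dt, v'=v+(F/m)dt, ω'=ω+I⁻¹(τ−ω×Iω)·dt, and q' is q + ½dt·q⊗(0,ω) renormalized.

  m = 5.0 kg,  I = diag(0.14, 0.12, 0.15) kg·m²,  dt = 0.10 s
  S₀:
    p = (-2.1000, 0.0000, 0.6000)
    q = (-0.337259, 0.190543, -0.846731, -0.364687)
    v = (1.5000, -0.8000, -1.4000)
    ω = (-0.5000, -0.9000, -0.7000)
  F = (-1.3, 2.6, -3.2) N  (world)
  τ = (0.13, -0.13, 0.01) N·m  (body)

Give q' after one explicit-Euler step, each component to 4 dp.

2q̇ = q⊗(0,ω) = (-0.9220673, 0.4331229, 0.6192567, -0.3587729)
updated quaternion q' = (-0.3826, 0.2118, -0.8142, -0.3819)

q' = (-0.3826, 0.2118, -0.8142, -0.3819)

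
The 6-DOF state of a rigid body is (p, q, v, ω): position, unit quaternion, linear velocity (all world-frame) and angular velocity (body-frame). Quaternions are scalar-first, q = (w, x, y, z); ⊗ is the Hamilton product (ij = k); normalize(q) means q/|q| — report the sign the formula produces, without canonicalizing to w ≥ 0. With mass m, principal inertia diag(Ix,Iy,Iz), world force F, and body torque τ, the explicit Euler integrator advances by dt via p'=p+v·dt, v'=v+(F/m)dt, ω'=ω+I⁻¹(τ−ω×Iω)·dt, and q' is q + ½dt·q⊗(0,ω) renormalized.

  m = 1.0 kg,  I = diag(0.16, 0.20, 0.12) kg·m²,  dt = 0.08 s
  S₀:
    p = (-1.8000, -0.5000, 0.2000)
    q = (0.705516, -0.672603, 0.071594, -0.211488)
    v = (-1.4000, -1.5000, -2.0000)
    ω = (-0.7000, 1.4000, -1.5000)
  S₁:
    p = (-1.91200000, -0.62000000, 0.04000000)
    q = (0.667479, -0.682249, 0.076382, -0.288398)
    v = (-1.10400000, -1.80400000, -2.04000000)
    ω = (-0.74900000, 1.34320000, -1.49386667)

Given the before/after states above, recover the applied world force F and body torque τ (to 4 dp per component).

F = (3.7000, -3.8000, -0.5000)
τ = (0.0700, -0.1000, -0.0300)

Δv = v₁−v₀ = (0.29600000, -0.30400000, -0.04000000)
applied force F = (3.7000, -3.8000, -0.5000)
rate change Δω = (-0.04900000, -0.05680000, 0.00613333)
ω₀×(Iω₀) = (0.1680, 0.0420, -0.0392)
I·α + gyro = (0.0700, -0.1000, -0.0300)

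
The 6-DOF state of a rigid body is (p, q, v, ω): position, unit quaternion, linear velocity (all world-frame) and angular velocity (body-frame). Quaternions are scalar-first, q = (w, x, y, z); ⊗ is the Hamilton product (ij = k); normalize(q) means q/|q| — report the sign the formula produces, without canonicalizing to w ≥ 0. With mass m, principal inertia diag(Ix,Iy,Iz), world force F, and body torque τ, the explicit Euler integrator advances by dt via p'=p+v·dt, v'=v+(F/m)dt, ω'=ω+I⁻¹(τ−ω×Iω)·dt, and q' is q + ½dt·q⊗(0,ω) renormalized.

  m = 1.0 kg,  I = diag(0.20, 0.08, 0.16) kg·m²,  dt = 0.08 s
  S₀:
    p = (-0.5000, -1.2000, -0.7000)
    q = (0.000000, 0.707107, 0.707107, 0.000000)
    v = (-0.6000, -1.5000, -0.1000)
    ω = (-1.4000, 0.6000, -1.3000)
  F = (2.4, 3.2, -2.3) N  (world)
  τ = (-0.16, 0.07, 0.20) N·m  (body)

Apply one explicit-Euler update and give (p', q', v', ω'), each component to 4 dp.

p' = (-0.5480, -1.3200, -0.7080)
q' = (0.0226, 0.6682, 0.7415, 0.0564)
v' = (-0.4080, -1.2440, -0.2840)
ω' = (-1.4390, 0.5972, -1.2504)

a = (2.4000, 3.2000, -2.3000)
p' = p + v·dt = (-0.5480, -1.3200, -0.7080)
v' = v + a·dt = (-0.4080, -1.2440, -0.2840)
angular accel α = (-0.4880, -0.0350, 0.6200)
new body rate ω' = (-1.4390, 0.5972, -1.2504)
q⊗(0,ω) = (0.5656856, -0.9192391, 0.9192391, 1.4142140)
q' = normalize(q + ½dt·q⊗(0,ω)) = (0.0226, 0.6682, 0.7415, 0.0564)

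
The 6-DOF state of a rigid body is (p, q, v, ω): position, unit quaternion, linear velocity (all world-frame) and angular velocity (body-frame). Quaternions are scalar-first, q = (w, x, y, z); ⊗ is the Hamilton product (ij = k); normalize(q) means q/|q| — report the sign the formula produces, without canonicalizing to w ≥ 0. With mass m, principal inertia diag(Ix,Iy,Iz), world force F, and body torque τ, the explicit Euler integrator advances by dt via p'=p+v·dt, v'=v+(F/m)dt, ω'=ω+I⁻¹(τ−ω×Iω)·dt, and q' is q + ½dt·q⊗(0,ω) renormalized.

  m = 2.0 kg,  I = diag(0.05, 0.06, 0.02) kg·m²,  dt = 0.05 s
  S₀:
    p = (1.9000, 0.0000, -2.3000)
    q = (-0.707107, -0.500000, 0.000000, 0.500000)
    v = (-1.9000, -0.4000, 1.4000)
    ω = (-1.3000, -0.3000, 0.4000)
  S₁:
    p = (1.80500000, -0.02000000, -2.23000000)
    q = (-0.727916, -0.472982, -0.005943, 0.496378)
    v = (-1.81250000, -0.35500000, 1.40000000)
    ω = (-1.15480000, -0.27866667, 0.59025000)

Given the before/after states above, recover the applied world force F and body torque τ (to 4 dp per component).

F = (3.5000, 1.8000, 0.0000)
τ = (0.1500, 0.0100, 0.0800)

velocity change Δv = (0.08750000, 0.04500000, 0.00000000)
m·(v₁−v₀)/dt = (3.5000, 1.8000, 0.0000)
ω₁ − ω₀ = (0.14520000, 0.02133333, 0.19025000)
precession coupling = (0.0048, -0.0156, 0.0039)
applied torque τ = (0.1500, 0.0100, 0.0800)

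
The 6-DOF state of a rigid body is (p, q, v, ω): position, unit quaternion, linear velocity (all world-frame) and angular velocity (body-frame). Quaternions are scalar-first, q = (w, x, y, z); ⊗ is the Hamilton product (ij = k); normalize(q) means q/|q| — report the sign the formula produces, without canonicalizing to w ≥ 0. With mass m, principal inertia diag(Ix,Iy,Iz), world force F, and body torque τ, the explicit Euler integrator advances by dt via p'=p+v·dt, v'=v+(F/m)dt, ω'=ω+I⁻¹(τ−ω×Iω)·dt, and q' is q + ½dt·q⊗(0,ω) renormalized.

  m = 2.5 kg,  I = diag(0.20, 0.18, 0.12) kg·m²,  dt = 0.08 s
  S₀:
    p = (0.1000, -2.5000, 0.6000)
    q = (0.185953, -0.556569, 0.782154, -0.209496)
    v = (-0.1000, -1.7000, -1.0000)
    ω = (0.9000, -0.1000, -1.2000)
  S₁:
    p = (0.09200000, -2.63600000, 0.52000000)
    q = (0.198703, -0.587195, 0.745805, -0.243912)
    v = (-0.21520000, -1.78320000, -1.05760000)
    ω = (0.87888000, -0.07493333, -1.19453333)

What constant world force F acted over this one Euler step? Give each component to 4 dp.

F = (-3.6000, -2.6000, -1.8000)

velocity change Δv = (-0.11520000, -0.08320000, -0.05760000)
applied force F = (-3.6000, -2.6000, -1.8000)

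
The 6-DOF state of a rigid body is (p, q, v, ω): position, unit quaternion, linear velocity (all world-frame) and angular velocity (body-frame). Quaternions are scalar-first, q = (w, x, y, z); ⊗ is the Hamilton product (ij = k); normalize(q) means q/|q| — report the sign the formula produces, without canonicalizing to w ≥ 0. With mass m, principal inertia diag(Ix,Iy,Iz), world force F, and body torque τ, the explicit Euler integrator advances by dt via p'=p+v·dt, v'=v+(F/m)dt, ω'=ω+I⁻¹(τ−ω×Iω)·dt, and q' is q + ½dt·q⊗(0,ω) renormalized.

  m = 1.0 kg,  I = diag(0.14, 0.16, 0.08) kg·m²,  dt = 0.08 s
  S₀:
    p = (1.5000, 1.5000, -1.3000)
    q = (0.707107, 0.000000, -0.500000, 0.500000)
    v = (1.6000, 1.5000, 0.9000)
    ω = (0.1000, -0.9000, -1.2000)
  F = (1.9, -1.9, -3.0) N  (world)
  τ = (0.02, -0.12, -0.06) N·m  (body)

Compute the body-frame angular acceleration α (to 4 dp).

α = (0.7600, -0.7050, -0.7275)

ω×(Iω) gyroscopic = (-0.0864, -0.0072, -0.0018)
(τ − ω×Iω)/I = (0.7600, -0.7050, -0.7275)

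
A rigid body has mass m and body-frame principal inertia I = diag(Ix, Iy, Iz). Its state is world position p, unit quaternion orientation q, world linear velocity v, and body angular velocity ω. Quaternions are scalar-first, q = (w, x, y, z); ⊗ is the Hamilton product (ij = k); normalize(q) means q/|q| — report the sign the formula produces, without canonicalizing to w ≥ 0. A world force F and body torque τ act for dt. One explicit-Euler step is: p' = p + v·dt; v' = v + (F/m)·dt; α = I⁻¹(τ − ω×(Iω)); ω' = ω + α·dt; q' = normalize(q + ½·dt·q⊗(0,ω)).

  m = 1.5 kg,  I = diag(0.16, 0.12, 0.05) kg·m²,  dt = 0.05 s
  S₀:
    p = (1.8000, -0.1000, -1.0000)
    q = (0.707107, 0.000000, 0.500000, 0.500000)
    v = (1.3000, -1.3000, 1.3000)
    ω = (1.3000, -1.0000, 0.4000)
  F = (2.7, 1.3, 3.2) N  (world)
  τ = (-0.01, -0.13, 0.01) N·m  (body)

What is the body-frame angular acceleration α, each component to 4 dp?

α = (-0.2375, -1.5600, -0.8400)

gyro term ω×Iω = (0.0280, 0.0572, 0.0520)
α = I⁻¹(τ − ω×Iω) = (-0.2375, -1.5600, -0.8400)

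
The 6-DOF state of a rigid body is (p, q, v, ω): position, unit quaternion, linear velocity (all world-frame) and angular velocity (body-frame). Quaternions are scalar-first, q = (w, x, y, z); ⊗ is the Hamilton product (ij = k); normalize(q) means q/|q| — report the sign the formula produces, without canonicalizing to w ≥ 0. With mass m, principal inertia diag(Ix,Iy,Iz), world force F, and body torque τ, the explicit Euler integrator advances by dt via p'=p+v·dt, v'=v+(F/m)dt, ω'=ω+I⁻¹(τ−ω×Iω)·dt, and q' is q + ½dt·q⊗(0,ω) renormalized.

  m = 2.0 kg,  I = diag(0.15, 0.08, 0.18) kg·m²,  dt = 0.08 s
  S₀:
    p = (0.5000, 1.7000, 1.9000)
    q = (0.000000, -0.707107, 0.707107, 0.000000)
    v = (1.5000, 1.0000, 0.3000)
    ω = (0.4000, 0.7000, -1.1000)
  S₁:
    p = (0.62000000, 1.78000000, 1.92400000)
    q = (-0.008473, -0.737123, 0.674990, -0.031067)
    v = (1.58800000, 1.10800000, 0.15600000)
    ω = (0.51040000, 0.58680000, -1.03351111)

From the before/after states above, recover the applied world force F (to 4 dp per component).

F = (2.2000, 2.7000, -3.6000)

Δv = v₁−v₀ = (0.08800000, 0.10800000, -0.14400000)
m·(v₁−v₀)/dt = (2.2000, 2.7000, -3.6000)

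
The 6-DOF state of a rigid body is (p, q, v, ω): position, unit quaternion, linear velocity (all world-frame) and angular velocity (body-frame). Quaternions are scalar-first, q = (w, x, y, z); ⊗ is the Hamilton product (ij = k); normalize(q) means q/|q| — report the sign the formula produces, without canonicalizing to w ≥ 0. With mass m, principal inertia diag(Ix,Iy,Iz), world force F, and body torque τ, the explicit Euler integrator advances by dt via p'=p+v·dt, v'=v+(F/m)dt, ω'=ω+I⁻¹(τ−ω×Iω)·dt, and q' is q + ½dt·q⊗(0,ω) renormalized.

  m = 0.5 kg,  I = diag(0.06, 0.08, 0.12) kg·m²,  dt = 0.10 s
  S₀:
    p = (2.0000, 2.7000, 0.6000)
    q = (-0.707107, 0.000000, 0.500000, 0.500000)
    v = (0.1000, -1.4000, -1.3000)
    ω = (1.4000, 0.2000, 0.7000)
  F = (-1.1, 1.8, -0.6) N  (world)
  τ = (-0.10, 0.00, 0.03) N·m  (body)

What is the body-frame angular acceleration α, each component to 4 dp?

α = (-1.7600, 0.7350, 0.2033)

gyro term ω×Iω = (0.0056, -0.0588, 0.0056)
α = I⁻¹(τ − ω×Iω) = (-1.7600, 0.7350, 0.2033)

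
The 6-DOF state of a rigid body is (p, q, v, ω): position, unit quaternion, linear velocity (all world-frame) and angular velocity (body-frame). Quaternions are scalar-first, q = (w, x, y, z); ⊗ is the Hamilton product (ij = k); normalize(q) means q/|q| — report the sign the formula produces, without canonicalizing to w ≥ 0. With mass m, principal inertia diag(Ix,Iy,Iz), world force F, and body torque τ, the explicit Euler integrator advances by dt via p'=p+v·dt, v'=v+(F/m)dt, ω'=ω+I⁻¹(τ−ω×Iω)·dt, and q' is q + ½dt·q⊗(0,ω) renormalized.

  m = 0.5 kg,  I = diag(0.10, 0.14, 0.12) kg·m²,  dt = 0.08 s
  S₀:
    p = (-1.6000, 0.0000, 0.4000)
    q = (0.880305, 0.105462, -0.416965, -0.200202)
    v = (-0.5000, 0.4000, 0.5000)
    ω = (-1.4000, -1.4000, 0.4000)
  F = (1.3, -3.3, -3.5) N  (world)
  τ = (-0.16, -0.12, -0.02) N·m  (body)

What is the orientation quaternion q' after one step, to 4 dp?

q⊗(0,ω) = (-0.3560234, -1.6794958, -0.9943290, -0.3792758)
updated quaternion q' = (0.8633, 0.0382, -0.4553, -0.2147)

q' = (0.8633, 0.0382, -0.4553, -0.2147)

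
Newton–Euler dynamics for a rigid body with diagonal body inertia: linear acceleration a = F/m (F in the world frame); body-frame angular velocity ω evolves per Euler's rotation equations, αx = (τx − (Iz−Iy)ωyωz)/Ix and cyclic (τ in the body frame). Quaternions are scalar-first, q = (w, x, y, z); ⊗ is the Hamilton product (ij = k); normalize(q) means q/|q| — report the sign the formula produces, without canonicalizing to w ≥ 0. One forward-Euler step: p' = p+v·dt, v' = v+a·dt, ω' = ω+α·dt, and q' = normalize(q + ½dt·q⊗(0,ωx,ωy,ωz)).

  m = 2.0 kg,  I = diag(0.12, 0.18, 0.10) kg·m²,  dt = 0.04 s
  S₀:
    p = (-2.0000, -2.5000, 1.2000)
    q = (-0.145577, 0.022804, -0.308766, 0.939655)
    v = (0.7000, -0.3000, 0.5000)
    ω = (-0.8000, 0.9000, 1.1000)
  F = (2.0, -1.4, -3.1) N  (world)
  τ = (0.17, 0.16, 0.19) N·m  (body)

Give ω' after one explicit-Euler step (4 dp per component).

precession coupling ω×(Iω) = (-0.0792, -0.0176, -0.0432)
angular accel α = (2.0767, 0.9867, 2.3320)
ω' = ω + α·dt = (-0.7169, 0.9395, 1.1933)

ω' = (-0.7169, 0.9395, 1.1933)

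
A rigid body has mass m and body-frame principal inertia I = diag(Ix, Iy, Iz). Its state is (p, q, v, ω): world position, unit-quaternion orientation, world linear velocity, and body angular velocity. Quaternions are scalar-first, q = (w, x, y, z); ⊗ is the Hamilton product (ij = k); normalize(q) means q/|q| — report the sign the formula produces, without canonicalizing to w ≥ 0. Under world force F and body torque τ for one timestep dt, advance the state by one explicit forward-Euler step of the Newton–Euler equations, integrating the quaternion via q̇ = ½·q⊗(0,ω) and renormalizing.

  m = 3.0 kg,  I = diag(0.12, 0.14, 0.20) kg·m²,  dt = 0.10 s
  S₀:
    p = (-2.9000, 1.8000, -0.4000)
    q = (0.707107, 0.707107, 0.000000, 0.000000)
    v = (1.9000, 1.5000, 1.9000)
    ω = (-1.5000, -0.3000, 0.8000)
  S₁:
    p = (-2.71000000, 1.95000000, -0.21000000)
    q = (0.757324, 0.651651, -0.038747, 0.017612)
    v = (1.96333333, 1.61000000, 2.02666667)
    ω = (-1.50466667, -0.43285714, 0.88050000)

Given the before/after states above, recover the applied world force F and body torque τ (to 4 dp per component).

Δv = v₁−v₀ = (0.06333333, 0.11000000, 0.12666667)
F = m·Δv/dt = (1.9000, 3.3000, 3.8000)
Δω = ω₁−ω₀ = (-0.00466667, -0.13285714, 0.08050000)
precession coupling = (-0.0144, 0.0960, 0.0090)
applied torque τ = (-0.0200, -0.0900, 0.1700)

F = (1.9000, 3.3000, 3.8000)
τ = (-0.0200, -0.0900, 0.1700)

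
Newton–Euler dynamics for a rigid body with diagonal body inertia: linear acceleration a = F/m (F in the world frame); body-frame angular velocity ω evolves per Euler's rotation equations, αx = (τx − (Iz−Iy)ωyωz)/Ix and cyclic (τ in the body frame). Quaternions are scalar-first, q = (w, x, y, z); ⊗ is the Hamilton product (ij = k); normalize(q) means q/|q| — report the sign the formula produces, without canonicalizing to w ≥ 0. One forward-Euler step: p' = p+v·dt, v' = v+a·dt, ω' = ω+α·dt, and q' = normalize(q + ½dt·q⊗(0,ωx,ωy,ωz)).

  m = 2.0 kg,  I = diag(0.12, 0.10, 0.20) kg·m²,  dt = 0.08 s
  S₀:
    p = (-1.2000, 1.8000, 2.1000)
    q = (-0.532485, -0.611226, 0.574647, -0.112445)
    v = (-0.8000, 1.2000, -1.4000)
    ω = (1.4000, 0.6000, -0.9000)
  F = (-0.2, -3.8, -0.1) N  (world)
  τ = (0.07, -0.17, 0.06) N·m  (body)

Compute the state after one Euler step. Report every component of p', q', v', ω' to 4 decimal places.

p' = (-1.2640, 1.8960, 1.9880)
q' = (-0.5148, -0.6574, 0.5322, -0.1398)
v' = (-0.8080, 1.0480, -1.4040)
ω' = (1.4827, 0.3834, -0.8693)

ω×(Iω) gyroscopic = (-0.0540, 0.1008, -0.0168)
(τ − ω×Iω)/I = (1.0333, -2.7080, 0.3840)
new body rate ω' = (1.4827, 0.3834, -0.8693)
2q̇ = q⊗(0,ω) = (0.4097277, -1.1951943, -1.0270174, -0.6920049)
updated quaternion q' = (-0.5148, -0.6574, 0.5322, -0.1398)
a = F/m = (-0.1000, -1.9000, -0.0500)
p' = p + v·dt = (-1.2640, 1.8960, 1.9880)
v' = v + a·dt = (-0.8080, 1.0480, -1.4040)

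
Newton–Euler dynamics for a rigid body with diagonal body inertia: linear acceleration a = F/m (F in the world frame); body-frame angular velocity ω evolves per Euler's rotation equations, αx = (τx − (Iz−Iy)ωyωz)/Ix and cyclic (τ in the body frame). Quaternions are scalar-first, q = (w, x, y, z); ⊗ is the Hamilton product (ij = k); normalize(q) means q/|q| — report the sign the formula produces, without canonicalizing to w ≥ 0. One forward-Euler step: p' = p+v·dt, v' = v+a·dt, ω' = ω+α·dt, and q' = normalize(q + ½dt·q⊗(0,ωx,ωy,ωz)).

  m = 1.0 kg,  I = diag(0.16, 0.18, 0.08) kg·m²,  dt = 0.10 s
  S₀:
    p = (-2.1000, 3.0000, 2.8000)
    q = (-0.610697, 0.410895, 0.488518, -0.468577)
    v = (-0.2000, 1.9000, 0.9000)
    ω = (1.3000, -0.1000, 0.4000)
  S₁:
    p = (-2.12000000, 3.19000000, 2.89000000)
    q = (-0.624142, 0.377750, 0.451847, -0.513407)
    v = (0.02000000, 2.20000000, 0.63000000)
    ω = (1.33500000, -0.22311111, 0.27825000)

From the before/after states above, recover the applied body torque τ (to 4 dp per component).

τ = (0.0600, -0.1800, -0.1000)

ω₁ − ω₀ = (0.03500000, -0.12311111, -0.12175000)
ω₀×(Iω₀) = (0.0040, 0.0416, -0.0026)
I·α + gyro = (0.0600, -0.1800, -0.1000)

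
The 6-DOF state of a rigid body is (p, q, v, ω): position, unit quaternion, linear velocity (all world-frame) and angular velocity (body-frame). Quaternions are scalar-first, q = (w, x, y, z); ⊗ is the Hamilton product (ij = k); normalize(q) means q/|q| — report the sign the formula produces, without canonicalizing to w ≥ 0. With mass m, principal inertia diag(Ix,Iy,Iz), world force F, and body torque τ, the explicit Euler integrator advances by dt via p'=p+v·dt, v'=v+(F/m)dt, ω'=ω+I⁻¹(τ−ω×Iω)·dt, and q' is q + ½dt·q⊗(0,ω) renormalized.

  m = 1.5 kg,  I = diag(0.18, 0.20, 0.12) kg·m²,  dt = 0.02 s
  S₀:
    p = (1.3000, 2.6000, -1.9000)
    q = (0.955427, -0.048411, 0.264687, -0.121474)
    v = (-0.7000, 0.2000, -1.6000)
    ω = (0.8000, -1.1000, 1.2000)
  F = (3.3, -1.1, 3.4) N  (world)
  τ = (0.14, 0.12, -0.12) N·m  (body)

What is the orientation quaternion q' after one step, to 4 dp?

2q̇ = q⊗(0,ω) = (0.4756533, 0.9483446, -1.0900557, 0.9880149)
q' = normalize(q + ½dt·q⊗(0,ω)) = (0.9600, -0.0389, 0.2537, -0.1116)

q' = (0.9600, -0.0389, 0.2537, -0.1116)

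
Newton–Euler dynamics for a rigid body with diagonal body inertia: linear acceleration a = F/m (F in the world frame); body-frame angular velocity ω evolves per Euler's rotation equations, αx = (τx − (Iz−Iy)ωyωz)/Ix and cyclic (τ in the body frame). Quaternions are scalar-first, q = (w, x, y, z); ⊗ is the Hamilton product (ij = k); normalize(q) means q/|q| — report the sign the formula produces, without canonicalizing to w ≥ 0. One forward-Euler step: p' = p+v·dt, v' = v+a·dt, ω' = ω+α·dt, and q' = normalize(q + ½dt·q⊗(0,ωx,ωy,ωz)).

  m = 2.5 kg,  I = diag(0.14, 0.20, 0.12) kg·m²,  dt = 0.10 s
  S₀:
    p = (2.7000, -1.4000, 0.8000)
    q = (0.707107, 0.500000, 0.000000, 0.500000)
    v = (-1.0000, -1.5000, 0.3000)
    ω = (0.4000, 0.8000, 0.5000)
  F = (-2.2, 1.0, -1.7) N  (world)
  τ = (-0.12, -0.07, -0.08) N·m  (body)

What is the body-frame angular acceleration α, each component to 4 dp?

gyro term ω×Iω = (-0.0320, 0.0040, 0.0192)
angular accel α = (-0.6286, -0.3700, -0.8267)

α = (-0.6286, -0.3700, -0.8267)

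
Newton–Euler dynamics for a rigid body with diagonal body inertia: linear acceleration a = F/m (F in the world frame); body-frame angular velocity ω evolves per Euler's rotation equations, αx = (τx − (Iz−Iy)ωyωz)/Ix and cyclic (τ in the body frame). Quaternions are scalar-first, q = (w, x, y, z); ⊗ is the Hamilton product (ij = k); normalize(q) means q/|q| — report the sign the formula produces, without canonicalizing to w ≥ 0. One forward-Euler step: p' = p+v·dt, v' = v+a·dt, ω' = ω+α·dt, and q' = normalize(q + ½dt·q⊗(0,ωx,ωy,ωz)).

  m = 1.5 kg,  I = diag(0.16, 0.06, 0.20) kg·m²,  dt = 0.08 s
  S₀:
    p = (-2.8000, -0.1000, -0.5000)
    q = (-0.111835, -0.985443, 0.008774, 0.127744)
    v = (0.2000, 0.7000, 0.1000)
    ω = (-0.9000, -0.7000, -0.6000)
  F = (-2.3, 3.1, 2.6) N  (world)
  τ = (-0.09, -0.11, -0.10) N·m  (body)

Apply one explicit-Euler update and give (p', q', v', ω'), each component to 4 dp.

p + v·dt = (-2.7840, -0.0440, -0.4920)
new velocity v' = (0.0773, 0.8653, 0.2387)
gyro term ω×Iω = (0.0588, -0.0216, -0.0630)
(τ − ω×Iω)/I = (-0.9300, -1.4733, -0.1850)
ω + α·dt = (-0.9744, -0.8179, -0.6148)
q⊗(0,ω) = (-0.8041105, 0.1848079, -0.6279509, 0.7648077)
q + ½dt·q⊗(0,ω), renormalized = (-0.1438, -0.9768, -0.0163, 0.1581)

p' = (-2.7840, -0.0440, -0.4920)
q' = (-0.1438, -0.9768, -0.0163, 0.1581)
v' = (0.0773, 0.8653, 0.2387)
ω' = (-0.9744, -0.8179, -0.6148)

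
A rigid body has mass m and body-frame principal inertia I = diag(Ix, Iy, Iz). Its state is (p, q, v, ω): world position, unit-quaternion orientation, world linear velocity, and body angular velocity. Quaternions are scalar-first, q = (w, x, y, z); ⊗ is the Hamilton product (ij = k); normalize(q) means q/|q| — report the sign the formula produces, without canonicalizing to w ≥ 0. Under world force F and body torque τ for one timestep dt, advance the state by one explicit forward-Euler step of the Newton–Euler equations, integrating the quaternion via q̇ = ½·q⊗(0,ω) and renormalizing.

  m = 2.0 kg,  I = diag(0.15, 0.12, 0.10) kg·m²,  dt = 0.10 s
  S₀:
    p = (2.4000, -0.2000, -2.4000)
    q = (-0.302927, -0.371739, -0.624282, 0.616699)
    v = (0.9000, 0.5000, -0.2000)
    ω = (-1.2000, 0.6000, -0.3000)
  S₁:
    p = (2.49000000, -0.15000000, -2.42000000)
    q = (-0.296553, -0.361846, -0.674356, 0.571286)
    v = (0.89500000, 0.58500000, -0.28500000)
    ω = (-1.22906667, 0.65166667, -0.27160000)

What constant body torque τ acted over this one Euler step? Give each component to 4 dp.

τ = (-0.0400, 0.0800, 0.0500)

ω₁ − ω₀ = (-0.02906667, 0.05166667, 0.02840000)
ω₀×(Iω₀) = (0.0036, 0.0180, 0.0216)
applied torque τ = (-0.0400, 0.0800, 0.0500)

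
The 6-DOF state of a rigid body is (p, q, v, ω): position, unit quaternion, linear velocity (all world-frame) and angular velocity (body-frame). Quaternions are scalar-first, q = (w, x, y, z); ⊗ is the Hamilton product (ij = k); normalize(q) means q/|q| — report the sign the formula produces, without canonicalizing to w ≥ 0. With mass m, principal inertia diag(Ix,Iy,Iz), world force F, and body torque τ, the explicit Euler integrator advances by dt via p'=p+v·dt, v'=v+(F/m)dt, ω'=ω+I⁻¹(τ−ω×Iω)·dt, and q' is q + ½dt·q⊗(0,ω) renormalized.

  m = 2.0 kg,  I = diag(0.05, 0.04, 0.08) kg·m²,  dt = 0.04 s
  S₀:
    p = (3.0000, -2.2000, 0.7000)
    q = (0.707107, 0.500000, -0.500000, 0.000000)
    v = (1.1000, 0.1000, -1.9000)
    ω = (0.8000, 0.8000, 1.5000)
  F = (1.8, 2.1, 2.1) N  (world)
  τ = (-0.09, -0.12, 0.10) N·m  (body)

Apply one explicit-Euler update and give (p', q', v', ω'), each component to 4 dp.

p' = (3.0440, -2.1960, 0.6240)
q' = (0.7066, 0.4960, -0.5033, 0.0372)
v' = (1.1360, 0.1420, -1.8580)
ω' = (0.6896, 0.7160, 1.5532)

gyro term ω×Iω = (0.0480, -0.0360, -0.0064)
(τ − ω×Iω)/I = (-2.7600, -2.1000, 1.3300)
new body rate ω' = (0.6896, 0.7160, 1.5532)
Hamilton product q⊗(0,ω) = (0.0000000, -0.1843144, -0.1843144, 1.8606605)
q + ½dt·q⊗(0,ω), renormalized = (0.7066, 0.4960, -0.5033, 0.0372)
new position p' = (3.0440, -2.1960, 0.6240)
v' = v + a·dt = (1.1360, 0.1420, -1.8580)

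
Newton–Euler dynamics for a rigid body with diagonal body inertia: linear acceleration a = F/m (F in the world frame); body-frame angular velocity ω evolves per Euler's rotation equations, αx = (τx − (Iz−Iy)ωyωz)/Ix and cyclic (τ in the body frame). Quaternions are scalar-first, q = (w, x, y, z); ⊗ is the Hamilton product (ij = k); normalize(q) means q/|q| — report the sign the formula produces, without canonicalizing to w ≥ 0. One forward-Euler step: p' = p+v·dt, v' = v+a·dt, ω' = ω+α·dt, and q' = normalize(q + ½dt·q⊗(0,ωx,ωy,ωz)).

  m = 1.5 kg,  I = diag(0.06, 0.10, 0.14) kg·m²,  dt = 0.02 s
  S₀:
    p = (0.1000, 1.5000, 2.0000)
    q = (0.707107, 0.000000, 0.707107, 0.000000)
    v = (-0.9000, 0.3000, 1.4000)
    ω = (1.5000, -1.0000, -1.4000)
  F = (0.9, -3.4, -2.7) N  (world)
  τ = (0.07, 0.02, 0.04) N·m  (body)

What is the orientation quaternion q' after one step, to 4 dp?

Hamilton product q⊗(0,ω) = (0.7071070, 0.0707107, -0.7071070, -2.0506103)
q + ½dt·q⊗(0,ω), renormalized = (0.7140, 0.0007, 0.6999, -0.0205)

q' = (0.7140, 0.0007, 0.6999, -0.0205)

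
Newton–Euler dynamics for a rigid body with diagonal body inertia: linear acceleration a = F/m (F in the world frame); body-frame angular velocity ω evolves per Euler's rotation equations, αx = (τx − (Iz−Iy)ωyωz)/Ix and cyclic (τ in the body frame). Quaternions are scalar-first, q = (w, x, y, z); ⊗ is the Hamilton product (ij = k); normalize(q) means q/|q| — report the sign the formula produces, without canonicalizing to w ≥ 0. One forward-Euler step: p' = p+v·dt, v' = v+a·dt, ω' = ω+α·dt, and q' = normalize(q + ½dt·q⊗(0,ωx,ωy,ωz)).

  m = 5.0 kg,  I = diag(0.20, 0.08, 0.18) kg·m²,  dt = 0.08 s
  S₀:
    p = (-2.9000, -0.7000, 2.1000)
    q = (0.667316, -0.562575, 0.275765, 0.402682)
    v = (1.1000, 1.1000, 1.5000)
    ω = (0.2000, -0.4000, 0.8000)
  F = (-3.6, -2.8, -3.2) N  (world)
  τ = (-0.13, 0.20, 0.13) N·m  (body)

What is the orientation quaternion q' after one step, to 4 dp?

q⊗(0,ω) = (-0.0993246, 0.5151480, 0.2636700, 0.7037298)
updated quaternion q' = (0.6629, -0.5416, 0.2861, 0.4305)

q' = (0.6629, -0.5416, 0.2861, 0.4305)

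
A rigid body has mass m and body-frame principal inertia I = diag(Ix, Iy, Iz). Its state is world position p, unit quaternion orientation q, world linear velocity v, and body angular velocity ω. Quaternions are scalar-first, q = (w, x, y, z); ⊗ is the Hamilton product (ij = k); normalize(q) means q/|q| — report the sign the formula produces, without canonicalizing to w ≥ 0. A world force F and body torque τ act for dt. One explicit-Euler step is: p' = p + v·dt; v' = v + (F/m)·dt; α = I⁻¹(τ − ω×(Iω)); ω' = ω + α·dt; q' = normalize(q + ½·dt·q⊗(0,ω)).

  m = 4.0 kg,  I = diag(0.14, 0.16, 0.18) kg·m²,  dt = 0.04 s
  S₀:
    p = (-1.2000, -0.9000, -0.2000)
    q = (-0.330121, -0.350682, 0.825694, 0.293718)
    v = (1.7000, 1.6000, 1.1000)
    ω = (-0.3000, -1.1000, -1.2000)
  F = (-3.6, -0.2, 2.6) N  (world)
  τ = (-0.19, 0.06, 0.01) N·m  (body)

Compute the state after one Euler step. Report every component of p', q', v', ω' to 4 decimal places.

a = F/m = (-0.9000, -0.0500, 0.6500)
new position p' = (-1.1320, -0.8360, -0.1560)
new velocity v' = (1.6640, 1.5980, 1.1260)
gyro term ω×Iω = (0.0264, -0.0144, 0.0066)
angular accel α = (-1.5457, 0.4650, 0.0189)
new body rate ω' = (-0.3618, -1.0814, -1.1992)
Hamilton product q⊗(0,ω) = (1.1555204, -0.5687067, -0.1458007, 1.0296036)
q + ½dt·q⊗(0,ω), renormalized = (-0.3068, -0.3619, 0.8223, 0.3141)

p' = (-1.1320, -0.8360, -0.1560)
q' = (-0.3068, -0.3619, 0.8223, 0.3141)
v' = (1.6640, 1.5980, 1.1260)
ω' = (-0.3618, -1.0814, -1.1992)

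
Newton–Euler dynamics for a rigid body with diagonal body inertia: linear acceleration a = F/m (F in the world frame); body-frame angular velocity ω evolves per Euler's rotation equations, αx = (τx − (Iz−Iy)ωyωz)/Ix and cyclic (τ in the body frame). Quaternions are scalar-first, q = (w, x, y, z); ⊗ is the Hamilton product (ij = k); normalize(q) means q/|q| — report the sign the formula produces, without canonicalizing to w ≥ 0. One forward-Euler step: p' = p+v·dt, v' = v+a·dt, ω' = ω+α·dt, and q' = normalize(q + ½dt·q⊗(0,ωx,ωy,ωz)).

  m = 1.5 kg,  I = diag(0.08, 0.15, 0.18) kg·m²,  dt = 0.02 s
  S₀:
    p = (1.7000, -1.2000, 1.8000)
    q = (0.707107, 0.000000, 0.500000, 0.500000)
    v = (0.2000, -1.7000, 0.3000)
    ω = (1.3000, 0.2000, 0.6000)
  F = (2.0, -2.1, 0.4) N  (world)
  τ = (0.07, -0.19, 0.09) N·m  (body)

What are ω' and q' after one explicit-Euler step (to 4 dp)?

ω' = (1.3166, 0.1851, 0.6080)
q' = (0.7030, 0.0112, 0.5079, 0.4977)

precession coupling ω×(Iω) = (0.0036, -0.0780, 0.0182)
(τ − ω×Iω)/I = (0.8300, -0.7467, 0.3989)
ω' = ω + α·dt = (1.3166, 0.1851, 0.6080)
Hamilton product q⊗(0,ω) = (-0.4000000, 1.1192391, 0.7914214, -0.2257358)
q' = normalize(q + ½dt·q⊗(0,ω)) = (0.7030, 0.0112, 0.5079, 0.4977)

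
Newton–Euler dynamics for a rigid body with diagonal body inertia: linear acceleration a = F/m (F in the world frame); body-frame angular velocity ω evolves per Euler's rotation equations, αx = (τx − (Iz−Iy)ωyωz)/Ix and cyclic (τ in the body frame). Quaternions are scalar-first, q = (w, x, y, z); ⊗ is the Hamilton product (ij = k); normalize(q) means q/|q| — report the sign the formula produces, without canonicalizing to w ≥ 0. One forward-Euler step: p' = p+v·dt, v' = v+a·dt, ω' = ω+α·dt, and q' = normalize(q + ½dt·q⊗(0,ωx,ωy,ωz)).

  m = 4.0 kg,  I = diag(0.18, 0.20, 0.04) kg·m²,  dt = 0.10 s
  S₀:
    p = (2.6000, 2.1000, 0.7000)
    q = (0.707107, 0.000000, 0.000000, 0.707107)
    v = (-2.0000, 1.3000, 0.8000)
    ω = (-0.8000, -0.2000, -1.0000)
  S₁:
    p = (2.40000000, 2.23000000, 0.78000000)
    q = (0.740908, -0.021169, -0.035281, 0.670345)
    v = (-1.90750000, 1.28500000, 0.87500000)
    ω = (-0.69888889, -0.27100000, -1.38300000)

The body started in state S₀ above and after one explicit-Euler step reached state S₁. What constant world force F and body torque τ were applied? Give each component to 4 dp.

rate change Δω = (0.10111111, -0.07100000, -0.38300000)
ω₀×(Iω₀) = (-0.0320, 0.1120, 0.0032)
τ = I·(Δω/dt) + ω₀×(Iω₀) = (0.1500, -0.0300, -0.1500)
v₁ − v₀ = (0.09250000, -0.01500000, 0.07500000)
m·(v₁−v₀)/dt = (3.7000, -0.6000, 3.0000)

F = (3.7000, -0.6000, 3.0000)
τ = (0.1500, -0.0300, -0.1500)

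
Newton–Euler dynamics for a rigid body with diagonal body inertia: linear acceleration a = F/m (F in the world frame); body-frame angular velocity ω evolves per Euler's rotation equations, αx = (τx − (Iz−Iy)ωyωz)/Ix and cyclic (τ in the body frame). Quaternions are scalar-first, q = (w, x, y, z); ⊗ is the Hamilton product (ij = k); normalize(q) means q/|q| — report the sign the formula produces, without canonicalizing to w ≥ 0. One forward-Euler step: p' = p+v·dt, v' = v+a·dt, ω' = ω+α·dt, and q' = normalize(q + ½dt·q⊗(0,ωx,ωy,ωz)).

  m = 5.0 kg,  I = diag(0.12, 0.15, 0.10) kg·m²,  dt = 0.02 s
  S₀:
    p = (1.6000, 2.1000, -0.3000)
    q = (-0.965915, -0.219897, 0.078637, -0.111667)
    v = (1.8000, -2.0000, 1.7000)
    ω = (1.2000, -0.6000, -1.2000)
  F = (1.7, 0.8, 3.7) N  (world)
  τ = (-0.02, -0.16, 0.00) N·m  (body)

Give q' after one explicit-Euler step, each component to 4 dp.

q' = (-0.9640, -0.2331, 0.0804, -0.0997)

2q̇ = q⊗(0,ω) = (0.1770582, -1.3204626, 0.1816722, 1.1966718)
q' = normalize(q + ½dt·q⊗(0,ω)) = (-0.9640, -0.2331, 0.0804, -0.0997)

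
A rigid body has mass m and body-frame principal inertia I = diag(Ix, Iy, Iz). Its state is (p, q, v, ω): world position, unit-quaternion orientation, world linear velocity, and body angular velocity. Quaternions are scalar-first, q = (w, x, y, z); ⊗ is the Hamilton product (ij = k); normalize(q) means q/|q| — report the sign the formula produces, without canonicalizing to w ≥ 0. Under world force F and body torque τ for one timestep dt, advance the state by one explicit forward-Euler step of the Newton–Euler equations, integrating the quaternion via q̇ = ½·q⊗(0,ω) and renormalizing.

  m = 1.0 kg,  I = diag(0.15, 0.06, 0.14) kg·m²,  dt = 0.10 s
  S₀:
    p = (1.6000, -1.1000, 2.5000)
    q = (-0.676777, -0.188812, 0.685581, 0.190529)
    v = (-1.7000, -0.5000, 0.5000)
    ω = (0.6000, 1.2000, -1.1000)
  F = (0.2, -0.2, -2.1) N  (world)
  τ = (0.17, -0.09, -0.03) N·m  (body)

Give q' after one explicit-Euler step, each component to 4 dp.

q⊗(0,ω) = (-0.4998281, -1.3888401, -0.9055082, 0.1065317)
updated quaternion q' = (-0.6991, -0.2573, 0.6379, 0.1951)

q' = (-0.6991, -0.2573, 0.6379, 0.1951)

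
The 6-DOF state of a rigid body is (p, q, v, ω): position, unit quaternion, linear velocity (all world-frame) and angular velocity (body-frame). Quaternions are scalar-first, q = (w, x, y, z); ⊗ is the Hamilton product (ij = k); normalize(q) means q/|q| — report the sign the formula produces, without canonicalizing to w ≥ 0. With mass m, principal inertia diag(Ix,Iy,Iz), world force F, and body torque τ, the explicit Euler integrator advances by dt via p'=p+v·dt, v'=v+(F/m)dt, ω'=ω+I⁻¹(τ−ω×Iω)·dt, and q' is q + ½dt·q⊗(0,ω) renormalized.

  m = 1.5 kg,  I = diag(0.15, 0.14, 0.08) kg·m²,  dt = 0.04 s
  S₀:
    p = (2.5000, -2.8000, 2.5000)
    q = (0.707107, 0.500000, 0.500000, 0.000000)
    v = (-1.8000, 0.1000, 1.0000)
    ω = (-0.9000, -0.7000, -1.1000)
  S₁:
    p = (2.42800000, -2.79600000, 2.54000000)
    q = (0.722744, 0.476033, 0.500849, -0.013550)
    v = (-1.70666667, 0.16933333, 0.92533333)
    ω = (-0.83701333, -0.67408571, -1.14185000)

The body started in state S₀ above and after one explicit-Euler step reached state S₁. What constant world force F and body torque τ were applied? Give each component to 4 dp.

F = (3.5000, 2.6000, -2.8000)
τ = (0.1900, 0.1600, -0.0900)

ω₁ − ω₀ = (0.06298667, 0.02591429, -0.04185000)
τ = I·(Δω/dt) + ω₀×(Iω₀) = (0.1900, 0.1600, -0.0900)
Δv = v₁−v₀ = (0.09333333, 0.06933333, -0.07466667)
applied force F = (3.5000, 2.6000, -2.8000)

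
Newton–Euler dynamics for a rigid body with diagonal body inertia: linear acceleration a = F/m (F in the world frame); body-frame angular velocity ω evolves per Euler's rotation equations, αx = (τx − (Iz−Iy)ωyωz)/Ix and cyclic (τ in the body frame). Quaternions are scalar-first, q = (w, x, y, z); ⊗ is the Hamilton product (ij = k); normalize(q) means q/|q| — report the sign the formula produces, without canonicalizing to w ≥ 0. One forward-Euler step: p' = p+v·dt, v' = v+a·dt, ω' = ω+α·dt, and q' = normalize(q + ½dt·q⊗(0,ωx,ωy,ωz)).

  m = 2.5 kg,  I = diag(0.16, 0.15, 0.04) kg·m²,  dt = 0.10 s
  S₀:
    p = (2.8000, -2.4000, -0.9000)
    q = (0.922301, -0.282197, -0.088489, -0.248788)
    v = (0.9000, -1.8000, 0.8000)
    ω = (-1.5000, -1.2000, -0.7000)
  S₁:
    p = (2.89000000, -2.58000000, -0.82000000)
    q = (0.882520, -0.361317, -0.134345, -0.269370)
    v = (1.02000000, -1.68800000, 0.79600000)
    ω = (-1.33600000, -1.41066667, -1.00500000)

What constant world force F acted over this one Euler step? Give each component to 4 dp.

F = (3.0000, 2.8000, -0.1000)

Δv = v₁−v₀ = (0.12000000, 0.11200000, -0.00400000)
applied force F = (3.0000, 2.8000, -0.1000)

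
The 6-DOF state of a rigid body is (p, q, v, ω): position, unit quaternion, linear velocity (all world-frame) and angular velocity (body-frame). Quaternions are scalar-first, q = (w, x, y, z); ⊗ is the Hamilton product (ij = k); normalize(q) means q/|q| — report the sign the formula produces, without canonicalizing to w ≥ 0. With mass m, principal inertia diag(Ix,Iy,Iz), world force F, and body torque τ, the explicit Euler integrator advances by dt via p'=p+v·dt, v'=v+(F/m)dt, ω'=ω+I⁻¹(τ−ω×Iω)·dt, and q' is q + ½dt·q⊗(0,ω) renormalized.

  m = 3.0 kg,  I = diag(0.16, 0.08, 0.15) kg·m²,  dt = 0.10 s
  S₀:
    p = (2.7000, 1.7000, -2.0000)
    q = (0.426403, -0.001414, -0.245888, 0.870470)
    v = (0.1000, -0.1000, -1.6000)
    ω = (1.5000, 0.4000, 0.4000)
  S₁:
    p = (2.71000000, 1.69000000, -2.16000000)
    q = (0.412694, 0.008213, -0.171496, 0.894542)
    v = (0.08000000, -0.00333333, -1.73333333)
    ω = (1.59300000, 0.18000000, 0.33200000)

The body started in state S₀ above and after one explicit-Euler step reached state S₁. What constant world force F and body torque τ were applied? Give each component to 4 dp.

F = (-0.6000, 2.9000, -4.0000)
τ = (0.1600, -0.1700, -0.1500)

Δv = v₁−v₀ = (-0.02000000, 0.09666667, -0.13333333)
m·(v₁−v₀)/dt = (-0.6000, 2.9000, -4.0000)
Δω = ω₁−ω₀ = (0.09300000, -0.22000000, -0.06800000)
I·α + gyro = (0.1600, -0.1700, -0.1500)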